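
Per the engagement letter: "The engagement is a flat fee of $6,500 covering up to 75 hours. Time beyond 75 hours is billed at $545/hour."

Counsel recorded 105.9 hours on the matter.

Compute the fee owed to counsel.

Flat fee: $6,500.00
Excess hours: 105.9 − 75 = 30.9
Overrun: 30.9 × $545 = $16,840.50
Total: $6,500.00 + $16,840.50 = $23,340.50

$23,340.50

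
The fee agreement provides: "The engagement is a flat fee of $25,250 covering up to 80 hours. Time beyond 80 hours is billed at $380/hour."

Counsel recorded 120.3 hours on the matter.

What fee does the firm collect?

$40,564.00

Flat fee: $25,250.00
Excess hours: 120.3 − 80 = 40.3
Overrun: 40.3 × $380 = $15,314.00
Total: $25,250.00 + $15,314.00 = $40,564.00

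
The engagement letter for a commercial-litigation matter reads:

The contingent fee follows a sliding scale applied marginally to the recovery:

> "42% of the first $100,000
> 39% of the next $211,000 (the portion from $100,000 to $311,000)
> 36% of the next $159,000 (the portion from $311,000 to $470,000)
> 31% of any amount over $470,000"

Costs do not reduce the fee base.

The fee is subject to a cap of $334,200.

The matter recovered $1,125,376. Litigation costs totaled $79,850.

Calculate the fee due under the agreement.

$334,200.00

Fee base is the gross recovery, $1,125,376; costs are reimbursed separately.
First $100,000 at 42% = $42,000.00
Next $211,000 at 39% = $82,290.00
Next $159,000 at 36% = $57,240.00
Remaining $655,376 at 31% = $203,166.56
Fee: $42,000.00 + $82,290.00 + $57,240.00 + $203,166.56 = $384,696.56
$384,696.56 exceeds the $334,200 cap, so the fee is capped at $334,200.00.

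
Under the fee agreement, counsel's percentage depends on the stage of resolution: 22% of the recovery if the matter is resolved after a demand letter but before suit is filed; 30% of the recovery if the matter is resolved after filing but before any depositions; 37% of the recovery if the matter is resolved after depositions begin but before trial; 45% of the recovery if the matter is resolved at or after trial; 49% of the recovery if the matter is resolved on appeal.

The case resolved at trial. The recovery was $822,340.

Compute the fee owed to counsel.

The matter resolved at trial, so the 45% rate applies.
$822,340 × 45% = $370,053.00

$370,053.00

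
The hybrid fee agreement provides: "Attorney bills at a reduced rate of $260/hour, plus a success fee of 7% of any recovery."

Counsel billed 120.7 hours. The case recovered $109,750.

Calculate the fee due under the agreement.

Hourly: 120.7 × $260 = $31,382.00
Success fee: 7% of $109,750 = $7,682.50
Total: $31,382.00 + $7,682.50 = $39,064.50

$39,064.50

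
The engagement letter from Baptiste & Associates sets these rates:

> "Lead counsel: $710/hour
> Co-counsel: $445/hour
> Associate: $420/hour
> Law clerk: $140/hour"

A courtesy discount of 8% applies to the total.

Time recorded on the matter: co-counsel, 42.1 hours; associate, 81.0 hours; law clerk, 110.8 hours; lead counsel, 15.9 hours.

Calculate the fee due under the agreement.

$73,191.06

Lead counsel: 15.9 × $710 = $11,289.00
Co-counsel: 42.1 × $445 = $18,734.50
Associate: 81.0 × $420 = $34,020.00
Law clerk: 110.8 × $140 = $15,512.00
Subtotal: $79,555.50
Less 8% discount: −$6,364.44
Total: $79,555.50 − $6,364.44 = $73,191.06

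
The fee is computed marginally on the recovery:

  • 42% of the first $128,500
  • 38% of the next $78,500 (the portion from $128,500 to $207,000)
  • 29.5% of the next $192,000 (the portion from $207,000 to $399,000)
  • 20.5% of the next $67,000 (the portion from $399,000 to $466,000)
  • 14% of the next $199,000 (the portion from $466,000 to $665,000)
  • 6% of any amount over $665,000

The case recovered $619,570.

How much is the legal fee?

First $128,500 at 42% = $53,970.00
Next $78,500 at 38% = $29,830.00
Next $192,000 at 29.5% = $56,640.00
Next $67,000 at 20.5% = $13,735.00
Remaining $153,570 at 14% = $21,499.80
Fee: $53,970.00 + $29,830.00 + $56,640.00 + $13,735.00 + $21,499.80 = $175,674.80

$175,674.80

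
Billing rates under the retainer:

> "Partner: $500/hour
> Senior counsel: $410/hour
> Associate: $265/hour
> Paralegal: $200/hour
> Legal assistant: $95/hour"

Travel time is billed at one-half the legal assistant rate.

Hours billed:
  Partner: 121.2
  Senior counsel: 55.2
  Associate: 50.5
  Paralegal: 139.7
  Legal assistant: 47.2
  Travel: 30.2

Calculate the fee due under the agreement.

Partner: 121.2 × $500 = $60,600.00
Senior counsel: 55.2 × $410 = $22,632.00
Associate: 50.5 × $265 = $13,382.50
Paralegal: 139.7 × $200 = $27,940.00
Legal assistant: 47.2 × $95 = $4,484.00
Subtotal: $60,600.00 + $22,632.00 + $13,382.50 + $27,940.00 + $4,484.00 = $129,038.50
Travel: 30.2 × ($95 ÷ 2) = 30.2 × $47.50 = $1,434.50
Total: $129,038.50 + $1,434.50 = $130,473.00

$130,473.00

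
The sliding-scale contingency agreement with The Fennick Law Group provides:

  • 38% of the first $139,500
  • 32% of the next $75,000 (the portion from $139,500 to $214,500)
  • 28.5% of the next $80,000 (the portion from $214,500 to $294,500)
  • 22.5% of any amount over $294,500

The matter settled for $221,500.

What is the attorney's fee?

First $139,500 at 38% = $53,010.00
Next $75,000 at 32% = $24,000.00
Remaining $7,000 at 28.5% = $1,995.00
Fee: $53,010.00 + $24,000.00 + $1,995.00 = $79,005.00

$79,005.00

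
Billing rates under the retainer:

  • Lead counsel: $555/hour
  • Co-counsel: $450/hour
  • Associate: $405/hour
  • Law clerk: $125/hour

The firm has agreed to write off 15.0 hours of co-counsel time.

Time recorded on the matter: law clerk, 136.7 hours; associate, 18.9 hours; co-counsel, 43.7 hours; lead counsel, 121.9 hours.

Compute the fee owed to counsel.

$105,311.50

Lead counsel: 121.9 × $555 = $67,654.50
Co-counsel: 43.7 × $450 = $19,665.00
Associate: 18.9 × $405 = $7,654.50
Law clerk: 136.7 × $125 = $17,087.50
Subtotal: $112,061.50
Write-off: 15.0 × $450 = $6,750.00
Total: $112,061.50 − $6,750.00 = $105,311.50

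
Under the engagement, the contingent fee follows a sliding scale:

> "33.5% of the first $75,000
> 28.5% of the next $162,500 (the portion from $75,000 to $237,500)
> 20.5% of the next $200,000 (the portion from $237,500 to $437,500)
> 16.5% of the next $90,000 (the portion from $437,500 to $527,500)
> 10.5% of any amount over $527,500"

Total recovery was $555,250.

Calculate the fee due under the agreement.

First $75,000 at 33.5% = $25,125.00
Next $162,500 at 28.5% = $46,312.50
Next $200,000 at 20.5% = $41,000.00
Next $90,000 at 16.5% = $14,850.00
Remaining $27,750 at 10.5% = $2,913.75
Fee: $25,125.00 + $46,312.50 + $41,000.00 + $14,850.00 + $2,913.75 = $130,201.25

$130,201.25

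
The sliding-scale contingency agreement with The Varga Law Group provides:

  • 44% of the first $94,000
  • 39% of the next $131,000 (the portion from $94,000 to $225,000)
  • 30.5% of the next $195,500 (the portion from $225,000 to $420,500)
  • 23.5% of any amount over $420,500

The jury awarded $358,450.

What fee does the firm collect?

$133,152.25

First $94,000 at 44% = $41,360.00
Next $131,000 at 39% = $51,090.00
Remaining $133,450 at 30.5% = $40,702.25
Fee: $41,360.00 + $51,090.00 + $40,702.25 = $133,152.25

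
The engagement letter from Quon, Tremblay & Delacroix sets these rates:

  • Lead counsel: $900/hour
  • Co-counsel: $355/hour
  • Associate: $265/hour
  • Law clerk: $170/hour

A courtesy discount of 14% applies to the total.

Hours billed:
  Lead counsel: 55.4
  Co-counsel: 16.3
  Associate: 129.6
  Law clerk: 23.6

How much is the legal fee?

Lead counsel: 55.4 × $900 = $49,860.00
Co-counsel: 16.3 × $355 = $5,786.50
Associate: 129.6 × $265 = $34,344.00
Law clerk: 23.6 × $170 = $4,012.00
Subtotal: $94,002.50
Less 14% discount: −$13,160.35
Total: $94,002.50 − $13,160.35 = $80,842.15

$80,842.15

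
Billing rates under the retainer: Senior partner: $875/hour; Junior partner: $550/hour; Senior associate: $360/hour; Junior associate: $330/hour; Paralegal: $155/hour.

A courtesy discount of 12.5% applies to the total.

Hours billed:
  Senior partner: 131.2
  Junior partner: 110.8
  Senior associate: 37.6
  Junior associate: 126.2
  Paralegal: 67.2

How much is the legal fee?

$211,170.75

Senior partner: 131.2 × $875 = $114,800.00
Junior partner: 110.8 × $550 = $60,940.00
Senior associate: 37.6 × $360 = $13,536.00
Junior associate: 126.2 × $330 = $41,646.00
Paralegal: 67.2 × $155 = $10,416.00
Subtotal: $241,338.00
Less 12.5% discount: −$30,167.25
Total: $241,338.00 − $30,167.25 = $211,170.75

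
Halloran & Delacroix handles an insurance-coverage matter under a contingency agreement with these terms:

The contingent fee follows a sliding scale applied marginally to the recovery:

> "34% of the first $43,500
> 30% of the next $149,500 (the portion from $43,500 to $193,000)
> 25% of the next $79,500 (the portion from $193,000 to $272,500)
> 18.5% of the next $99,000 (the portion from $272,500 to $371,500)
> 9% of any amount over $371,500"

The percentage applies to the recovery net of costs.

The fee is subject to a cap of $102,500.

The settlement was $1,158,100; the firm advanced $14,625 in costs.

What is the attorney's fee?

Fee base (net of costs): $1,158,100 − $14,625 = $1,143,475
First $43,500 at 34% = $14,790.00
Next $149,500 at 30% = $44,850.00
Next $79,500 at 25% = $19,875.00
Next $99,000 at 18.5% = $18,315.00
Remaining $771,975 at 9% = $69,477.75
Fee: $14,790.00 + $44,850.00 + $19,875.00 + $18,315.00 + $69,477.75 = $167,307.75
$167,307.75 exceeds the $102,500 cap, so the fee is capped at $102,500.00.

$102,500.00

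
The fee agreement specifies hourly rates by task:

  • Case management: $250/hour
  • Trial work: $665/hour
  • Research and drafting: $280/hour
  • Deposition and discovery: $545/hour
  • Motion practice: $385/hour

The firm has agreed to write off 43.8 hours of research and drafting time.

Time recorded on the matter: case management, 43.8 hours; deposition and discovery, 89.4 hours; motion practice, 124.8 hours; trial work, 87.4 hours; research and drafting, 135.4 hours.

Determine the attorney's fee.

Case management: 43.8 × $250 = $10,950.00
Trial work: 87.4 × $665 = $58,121.00
Research and drafting: 135.4 × $280 = $37,912.00
Deposition and discovery: 89.4 × $545 = $48,723.00
Motion practice: 124.8 × $385 = $48,048.00
Subtotal: $203,754.00
Write-off: 43.8 × $280 = $12,264.00
Total: $203,754.00 − $12,264.00 = $191,490.00

$191,490.00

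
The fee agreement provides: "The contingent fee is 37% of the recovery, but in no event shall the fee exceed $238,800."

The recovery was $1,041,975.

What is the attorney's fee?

$238,800.00

37% of $1,041,975 = $385,530.75
That exceeds the $238,800 cap, so the fee is capped at $238,800.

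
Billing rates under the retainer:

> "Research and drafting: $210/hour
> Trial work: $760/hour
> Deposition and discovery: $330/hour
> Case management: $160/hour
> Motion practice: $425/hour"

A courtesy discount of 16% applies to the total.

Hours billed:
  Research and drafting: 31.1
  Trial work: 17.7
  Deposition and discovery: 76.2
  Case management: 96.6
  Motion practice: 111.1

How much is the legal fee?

$90,554.10

Research and drafting: 31.1 × $210 = $6,531.00
Trial work: 17.7 × $760 = $13,452.00
Deposition and discovery: 76.2 × $330 = $25,146.00
Case management: 96.6 × $160 = $15,456.00
Motion practice: 111.1 × $425 = $47,217.50
Subtotal: $107,802.50
Less 16% discount: −$17,248.40
Total: $107,802.50 − $17,248.40 = $90,554.10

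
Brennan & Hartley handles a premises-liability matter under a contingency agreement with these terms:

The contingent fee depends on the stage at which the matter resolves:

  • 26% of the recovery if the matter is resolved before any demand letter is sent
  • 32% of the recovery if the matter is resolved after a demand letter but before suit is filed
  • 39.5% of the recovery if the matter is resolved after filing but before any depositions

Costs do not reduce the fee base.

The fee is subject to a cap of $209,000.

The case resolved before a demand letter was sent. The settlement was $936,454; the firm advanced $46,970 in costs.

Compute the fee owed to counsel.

Fee base is the gross recovery, $936,454; costs are reimbursed separately.
The matter resolved before a demand letter was sent, so the 26% rate applies.
$936,454 × 26% = $243,478.04
$243,478.04 exceeds the $209,000 cap, so the fee is capped at $209,000.00.

$209,000.00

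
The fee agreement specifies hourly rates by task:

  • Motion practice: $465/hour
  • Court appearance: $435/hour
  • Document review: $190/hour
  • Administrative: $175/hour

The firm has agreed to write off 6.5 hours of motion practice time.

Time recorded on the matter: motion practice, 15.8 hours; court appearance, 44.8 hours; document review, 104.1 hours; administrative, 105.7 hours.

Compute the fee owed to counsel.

Motion practice: 15.8 × $465 = $7,347.00
Court appearance: 44.8 × $435 = $19,488.00
Document review: 104.1 × $190 = $19,779.00
Administrative: 105.7 × $175 = $18,497.50
Subtotal: $65,111.50
Write-off: 6.5 × $465 = $3,022.50
Total: $65,111.50 − $3,022.50 = $62,089.00

$62,089.00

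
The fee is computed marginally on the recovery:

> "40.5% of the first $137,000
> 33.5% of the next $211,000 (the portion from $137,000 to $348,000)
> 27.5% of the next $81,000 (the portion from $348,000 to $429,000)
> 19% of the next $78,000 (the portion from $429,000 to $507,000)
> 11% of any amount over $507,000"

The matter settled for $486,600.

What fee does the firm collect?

First $137,000 at 40.5% = $55,485.00
Next $211,000 at 33.5% = $70,685.00
Next $81,000 at 27.5% = $22,275.00
Remaining $57,600 at 19% = $10,944.00
Fee: $55,485.00 + $70,685.00 + $22,275.00 + $10,944.00 = $159,389.00

$159,389.00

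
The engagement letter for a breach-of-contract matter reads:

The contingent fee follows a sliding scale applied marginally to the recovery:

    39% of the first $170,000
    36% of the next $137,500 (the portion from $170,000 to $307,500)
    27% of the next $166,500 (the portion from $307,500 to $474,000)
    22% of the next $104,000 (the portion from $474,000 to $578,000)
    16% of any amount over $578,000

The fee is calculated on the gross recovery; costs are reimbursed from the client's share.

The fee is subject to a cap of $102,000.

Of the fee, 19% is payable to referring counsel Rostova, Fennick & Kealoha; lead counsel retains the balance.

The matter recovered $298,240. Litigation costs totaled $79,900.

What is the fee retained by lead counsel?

$82,620.00

Fee base is the gross recovery, $298,240; costs are reimbursed separately.
First $170,000 at 39% = $66,300.00
Remaining $128,240 at 36% = $46,166.40
Fee: $66,300.00 + $46,166.40 = $112,466.40
$112,466.40 exceeds the $102,000 cap, so the fee is capped at $102,000.00.
Referral share: 19% of $102,000.00 = $19,380.00; lead counsel retains $102,000.00 − $19,380.00 = $82,620.00.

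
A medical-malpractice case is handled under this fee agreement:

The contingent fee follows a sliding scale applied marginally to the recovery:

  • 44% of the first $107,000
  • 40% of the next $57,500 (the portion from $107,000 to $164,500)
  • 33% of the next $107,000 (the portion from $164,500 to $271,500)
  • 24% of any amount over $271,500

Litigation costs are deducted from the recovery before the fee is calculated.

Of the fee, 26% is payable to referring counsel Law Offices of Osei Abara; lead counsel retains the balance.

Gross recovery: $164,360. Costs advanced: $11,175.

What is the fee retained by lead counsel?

$48,509.96

Fee base (net of costs): $164,360 − $11,175 = $153,185
First $107,000 at 44% = $47,080.00
Remaining $46,185 at 40% = $18,474.00
Fee: $47,080.00 + $18,474.00 = $65,554.00
Referral share: 26% of $65,554.00 = $17,044.04; lead counsel retains $65,554.00 − $17,044.04 = $48,509.96.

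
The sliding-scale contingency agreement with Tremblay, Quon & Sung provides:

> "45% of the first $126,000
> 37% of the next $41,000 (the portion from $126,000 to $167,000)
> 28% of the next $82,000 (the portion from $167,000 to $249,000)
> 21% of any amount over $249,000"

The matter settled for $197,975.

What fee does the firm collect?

First $126,000 at 45% = $56,700.00
Next $41,000 at 37% = $15,170.00
Remaining $30,975 at 28% = $8,673.00
Fee: $56,700.00 + $15,170.00 + $8,673.00 = $80,543.00

$80,543.00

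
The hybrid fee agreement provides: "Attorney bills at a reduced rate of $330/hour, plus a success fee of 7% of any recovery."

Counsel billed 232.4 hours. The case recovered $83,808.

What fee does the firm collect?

$82,558.56

Hourly: 232.4 × $330 = $76,692.00
Success fee: 7% of $83,808 = $5,866.56
Total: $76,692.00 + $5,866.56 = $82,558.56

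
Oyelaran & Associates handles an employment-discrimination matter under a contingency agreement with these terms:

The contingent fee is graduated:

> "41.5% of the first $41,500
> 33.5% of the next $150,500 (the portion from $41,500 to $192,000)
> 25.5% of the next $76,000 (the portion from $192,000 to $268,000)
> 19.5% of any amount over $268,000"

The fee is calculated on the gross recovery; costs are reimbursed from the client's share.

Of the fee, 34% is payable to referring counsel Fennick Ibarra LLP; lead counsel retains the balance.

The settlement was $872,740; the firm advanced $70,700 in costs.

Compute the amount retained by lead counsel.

Fee base is the gross recovery, $872,740; costs are reimbursed separately.
First $41,500 at 41.5% = $17,222.50
Next $150,500 at 33.5% = $50,417.50
Next $76,000 at 25.5% = $19,380.00
Remaining $604,740 at 19.5% = $117,924.30
Fee: $17,222.50 + $50,417.50 + $19,380.00 + $117,924.30 = $204,944.30
Referral share: 34% of $204,944.30 = $69,681.06; lead counsel retains $204,944.30 − $69,681.06 = $135,263.24.

$135,263.24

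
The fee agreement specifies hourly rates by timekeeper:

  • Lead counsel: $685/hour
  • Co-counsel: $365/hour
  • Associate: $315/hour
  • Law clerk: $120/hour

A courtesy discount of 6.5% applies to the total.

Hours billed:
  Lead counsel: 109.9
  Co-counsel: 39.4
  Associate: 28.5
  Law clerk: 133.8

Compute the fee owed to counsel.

$107,240.76

Lead counsel: 109.9 × $685 = $75,281.50
Co-counsel: 39.4 × $365 = $14,381.00
Associate: 28.5 × $315 = $8,977.50
Law clerk: 133.8 × $120 = $16,056.00
Subtotal: $114,696.00
Less 6.5% discount: −$7,455.24
Total: $114,696.00 − $7,455.24 = $107,240.76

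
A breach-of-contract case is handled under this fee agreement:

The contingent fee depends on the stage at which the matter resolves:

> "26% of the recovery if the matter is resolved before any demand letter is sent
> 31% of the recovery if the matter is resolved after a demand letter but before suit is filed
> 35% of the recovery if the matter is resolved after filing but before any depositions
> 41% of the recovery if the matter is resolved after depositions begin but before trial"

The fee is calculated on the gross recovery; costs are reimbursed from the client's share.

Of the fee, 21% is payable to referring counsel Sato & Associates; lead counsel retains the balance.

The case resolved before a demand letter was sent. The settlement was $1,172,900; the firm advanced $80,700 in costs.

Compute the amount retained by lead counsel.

$240,913.66

Fee base is the gross recovery, $1,172,900; costs are reimbursed separately.
The matter resolved before a demand letter was sent, so the 26% rate applies.
$1,172,900 × 26% = $304,954.00
Referral share: 21% of $304,954.00 = $64,040.34; lead counsel retains $304,954.00 − $64,040.34 = $240,913.66.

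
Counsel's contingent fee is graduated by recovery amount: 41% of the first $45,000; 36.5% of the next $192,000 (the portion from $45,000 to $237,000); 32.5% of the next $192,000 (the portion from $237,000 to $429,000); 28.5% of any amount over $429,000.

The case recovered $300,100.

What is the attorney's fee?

First $45,000 at 41% = $18,450.00
Next $192,000 at 36.5% = $70,080.00
Remaining $63,100 at 32.5% = $20,507.50
Fee: $18,450.00 + $70,080.00 + $20,507.50 = $109,037.50

$109,037.50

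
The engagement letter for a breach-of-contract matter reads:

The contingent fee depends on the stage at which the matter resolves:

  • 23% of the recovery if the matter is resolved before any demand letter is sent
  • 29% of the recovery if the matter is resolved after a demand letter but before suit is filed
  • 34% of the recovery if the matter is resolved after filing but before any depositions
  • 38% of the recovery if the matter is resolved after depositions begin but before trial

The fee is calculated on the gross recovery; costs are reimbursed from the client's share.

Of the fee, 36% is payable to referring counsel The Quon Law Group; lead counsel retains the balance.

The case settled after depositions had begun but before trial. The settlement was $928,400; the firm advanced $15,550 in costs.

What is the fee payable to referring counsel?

$127,005.12

Fee base is the gross recovery, $928,400; costs are reimbursed separately.
The matter settled after depositions had begun but before trial, so the 38% rate applies.
$928,400 × 38% = $352,792.00
Referral share: 36% of $352,792.00 = $127,005.12; lead counsel retains $352,792.00 − $127,005.12 = $225,786.88.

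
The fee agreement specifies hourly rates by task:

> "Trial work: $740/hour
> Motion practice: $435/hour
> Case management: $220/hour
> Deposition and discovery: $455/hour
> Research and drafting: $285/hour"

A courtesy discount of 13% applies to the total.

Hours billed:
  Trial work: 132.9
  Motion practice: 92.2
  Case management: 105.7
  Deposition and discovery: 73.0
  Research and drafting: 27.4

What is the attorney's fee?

Trial work: 132.9 × $740 = $98,346.00
Motion practice: 92.2 × $435 = $40,107.00
Case management: 105.7 × $220 = $23,254.00
Deposition and discovery: 73.0 × $455 = $33,215.00
Research and drafting: 27.4 × $285 = $7,809.00
Subtotal: $202,731.00
Less 13% discount: −$26,355.03
Total: $202,731.00 − $26,355.03 = $176,375.97

$176,375.97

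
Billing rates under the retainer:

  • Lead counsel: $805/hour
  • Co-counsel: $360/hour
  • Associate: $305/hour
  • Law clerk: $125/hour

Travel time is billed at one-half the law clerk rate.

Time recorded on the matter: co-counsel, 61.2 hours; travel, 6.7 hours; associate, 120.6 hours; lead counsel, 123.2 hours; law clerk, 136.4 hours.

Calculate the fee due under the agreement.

$175,459.75

Lead counsel: 123.2 × $805 = $99,176.00
Co-counsel: 61.2 × $360 = $22,032.00
Associate: 120.6 × $305 = $36,783.00
Law clerk: 136.4 × $125 = $17,050.00
Subtotal: $99,176.00 + $22,032.00 + $36,783.00 + $17,050.00 = $175,041.00
Travel: 6.7 × ($125 ÷ 2) = 6.7 × $62.50 = $418.75
Total: $175,041.00 + $418.75 = $175,459.75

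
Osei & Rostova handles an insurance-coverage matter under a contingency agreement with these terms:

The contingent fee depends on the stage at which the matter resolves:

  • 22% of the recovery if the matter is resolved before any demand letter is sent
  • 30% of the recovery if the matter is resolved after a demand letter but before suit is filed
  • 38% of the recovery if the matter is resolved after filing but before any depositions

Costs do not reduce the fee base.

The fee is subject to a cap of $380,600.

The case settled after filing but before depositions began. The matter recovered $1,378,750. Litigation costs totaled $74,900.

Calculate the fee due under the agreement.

$380,600.00

Fee base is the gross recovery, $1,378,750; costs are reimbursed separately.
The matter settled after filing but before depositions began, so the 38% rate applies.
$1,378,750 × 38% = $523,925.00
$523,925.00 exceeds the $380,600 cap, so the fee is capped at $380,600.00.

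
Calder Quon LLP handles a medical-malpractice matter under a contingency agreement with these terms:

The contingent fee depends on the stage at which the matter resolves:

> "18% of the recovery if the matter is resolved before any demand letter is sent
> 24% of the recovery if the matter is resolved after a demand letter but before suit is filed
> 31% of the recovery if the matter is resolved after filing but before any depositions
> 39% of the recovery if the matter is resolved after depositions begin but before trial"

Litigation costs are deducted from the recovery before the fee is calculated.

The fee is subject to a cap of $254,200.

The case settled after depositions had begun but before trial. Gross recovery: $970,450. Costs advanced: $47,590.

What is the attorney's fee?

$254,200.00

Fee base (net of costs): $970,450 − $47,590 = $922,860
The matter settled after depositions had begun but before trial, so the 39% rate applies.
$922,860 × 39% = $359,915.40
$359,915.40 exceeds the $254,200 cap, so the fee is capped at $254,200.00.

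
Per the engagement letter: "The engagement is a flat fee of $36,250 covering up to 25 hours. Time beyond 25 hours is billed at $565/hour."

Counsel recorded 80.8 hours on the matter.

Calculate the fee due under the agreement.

$67,777.00

Flat fee: $36,250.00
Excess hours: 80.8 − 25 = 55.8
Overrun: 55.8 × $565 = $31,527.00
Total: $36,250.00 + $31,527.00 = $67,777.00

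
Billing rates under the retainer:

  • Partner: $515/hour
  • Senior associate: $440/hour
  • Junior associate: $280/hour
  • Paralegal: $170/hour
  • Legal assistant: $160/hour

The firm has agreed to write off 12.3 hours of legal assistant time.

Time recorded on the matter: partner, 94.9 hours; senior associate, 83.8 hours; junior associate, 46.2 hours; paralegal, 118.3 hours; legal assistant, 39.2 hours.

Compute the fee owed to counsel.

$123,096.50

Partner: 94.9 × $515 = $48,873.50
Senior associate: 83.8 × $440 = $36,872.00
Junior associate: 46.2 × $280 = $12,936.00
Paralegal: 118.3 × $170 = $20,111.00
Legal assistant: 39.2 × $160 = $6,272.00
Subtotal: $125,064.50
Write-off: 12.3 × $160 = $1,968.00
Total: $125,064.50 − $1,968.00 = $123,096.50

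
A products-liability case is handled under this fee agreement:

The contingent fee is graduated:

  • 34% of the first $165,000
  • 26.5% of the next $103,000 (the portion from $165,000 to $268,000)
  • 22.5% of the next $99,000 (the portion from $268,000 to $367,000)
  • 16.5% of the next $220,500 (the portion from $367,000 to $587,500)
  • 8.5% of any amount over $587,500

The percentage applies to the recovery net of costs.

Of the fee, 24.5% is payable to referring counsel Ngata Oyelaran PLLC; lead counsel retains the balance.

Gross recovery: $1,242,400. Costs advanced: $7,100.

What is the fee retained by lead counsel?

$148,822.20

Fee base (net of costs): $1,242,400 − $7,100 = $1,235,300
First $165,000 at 34% = $56,100.00
Next $103,000 at 26.5% = $27,295.00
Next $99,000 at 22.5% = $22,275.00
Next $220,500 at 16.5% = $36,382.50
Remaining $647,800 at 8.5% = $55,063.00
Fee: $56,100.00 + $27,295.00 + $22,275.00 + $36,382.50 + $55,063.00 = $197,115.50
Referral share: 24.5% of $197,115.50 = $48,293.30; lead counsel retains $197,115.50 − $48,293.30 = $148,822.20.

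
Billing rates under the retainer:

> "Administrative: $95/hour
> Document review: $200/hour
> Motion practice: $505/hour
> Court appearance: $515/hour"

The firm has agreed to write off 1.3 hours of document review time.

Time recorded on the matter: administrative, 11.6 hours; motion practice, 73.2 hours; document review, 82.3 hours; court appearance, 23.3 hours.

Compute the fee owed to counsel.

Administrative: 11.6 × $95 = $1,102.00
Document review: 82.3 × $200 = $16,460.00
Motion practice: 73.2 × $505 = $36,966.00
Court appearance: 23.3 × $515 = $11,999.50
Subtotal: $66,527.50
Write-off: 1.3 × $200 = $260.00
Total: $66,527.50 − $260.00 = $66,267.50

$66,267.50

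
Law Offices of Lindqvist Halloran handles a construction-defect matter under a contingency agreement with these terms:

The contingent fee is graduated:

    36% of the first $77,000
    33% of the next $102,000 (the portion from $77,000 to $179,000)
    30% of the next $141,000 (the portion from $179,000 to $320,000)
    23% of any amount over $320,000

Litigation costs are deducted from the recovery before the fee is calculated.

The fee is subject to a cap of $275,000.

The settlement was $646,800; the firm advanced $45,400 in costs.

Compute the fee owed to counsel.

Fee base (net of costs): $646,800 − $45,400 = $601,400
First $77,000 at 36% = $27,720.00
Next $102,000 at 33% = $33,660.00
Next $141,000 at 30% = $42,300.00
Remaining $281,400 at 23% = $64,722.00
Fee: $27,720.00 + $33,660.00 + $42,300.00 + $64,722.00 = $168,402.00
$168,402.00 is under the $275,000 cap.

$168,402.00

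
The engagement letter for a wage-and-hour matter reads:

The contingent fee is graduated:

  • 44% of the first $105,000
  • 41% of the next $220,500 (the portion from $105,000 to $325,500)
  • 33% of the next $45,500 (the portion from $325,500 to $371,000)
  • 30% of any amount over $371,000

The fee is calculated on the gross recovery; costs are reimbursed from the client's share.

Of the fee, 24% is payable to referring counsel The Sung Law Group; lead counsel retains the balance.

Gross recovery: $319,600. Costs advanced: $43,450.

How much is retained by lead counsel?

Fee base is the gross recovery, $319,600; costs are reimbursed separately.
First $105,000 at 44% = $46,200.00
Remaining $214,600 at 41% = $87,986.00
Fee: $46,200.00 + $87,986.00 = $134,186.00
Referral share: 24% of $134,186.00 = $32,204.64; lead counsel retains $134,186.00 − $32,204.64 = $101,981.36.

$101,981.36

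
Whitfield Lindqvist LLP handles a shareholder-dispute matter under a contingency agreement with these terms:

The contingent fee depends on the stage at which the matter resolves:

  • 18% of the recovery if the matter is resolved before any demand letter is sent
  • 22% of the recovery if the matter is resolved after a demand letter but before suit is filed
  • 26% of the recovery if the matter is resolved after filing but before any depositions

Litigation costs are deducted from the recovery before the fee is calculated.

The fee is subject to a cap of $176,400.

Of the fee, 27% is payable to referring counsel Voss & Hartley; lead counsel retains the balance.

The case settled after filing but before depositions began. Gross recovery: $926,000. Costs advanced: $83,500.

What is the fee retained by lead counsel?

$128,772.00

Fee base (net of costs): $926,000 − $83,500 = $842,500
The matter settled after filing but before depositions began, so the 26% rate applies.
$842,500 × 26% = $219,050.00
$219,050.00 exceeds the $176,400 cap, so the fee is capped at $176,400.00.
Referral share: 27% of $176,400.00 = $47,628.00; lead counsel retains $176,400.00 − $47,628.00 = $128,772.00.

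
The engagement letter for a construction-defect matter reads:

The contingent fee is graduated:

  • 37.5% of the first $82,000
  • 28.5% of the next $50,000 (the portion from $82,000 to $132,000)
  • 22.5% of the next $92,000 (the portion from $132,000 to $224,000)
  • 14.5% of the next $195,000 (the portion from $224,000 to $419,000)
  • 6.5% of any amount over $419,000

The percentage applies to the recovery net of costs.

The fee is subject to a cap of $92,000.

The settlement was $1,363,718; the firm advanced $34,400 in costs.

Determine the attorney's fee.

$92,000.00

Fee base (net of costs): $1,363,718 − $34,400 = $1,329,318
First $82,000 at 37.5% = $30,750.00
Next $50,000 at 28.5% = $14,250.00
Next $92,000 at 22.5% = $20,700.00
Next $195,000 at 14.5% = $28,275.00
Remaining $910,318 at 6.5% = $59,170.67
Fee: $30,750.00 + $14,250.00 + $20,700.00 + $28,275.00 + $59,170.67 = $153,145.67
$153,145.67 exceeds the $92,000 cap, so the fee is capped at $92,000.00.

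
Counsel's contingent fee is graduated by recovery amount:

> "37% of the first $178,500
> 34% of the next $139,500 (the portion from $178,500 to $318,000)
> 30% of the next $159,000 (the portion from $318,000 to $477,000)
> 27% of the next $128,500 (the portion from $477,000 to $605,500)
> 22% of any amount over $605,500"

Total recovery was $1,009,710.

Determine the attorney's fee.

First $178,500 at 37% = $66,045.00
Next $139,500 at 34% = $47,430.00
Next $159,000 at 30% = $47,700.00
Next $128,500 at 27% = $34,695.00
Remaining $404,210 at 22% = $88,926.20
Fee: $66,045.00 + $47,430.00 + $47,700.00 + $34,695.00 + $88,926.20 = $284,796.20

$284,796.20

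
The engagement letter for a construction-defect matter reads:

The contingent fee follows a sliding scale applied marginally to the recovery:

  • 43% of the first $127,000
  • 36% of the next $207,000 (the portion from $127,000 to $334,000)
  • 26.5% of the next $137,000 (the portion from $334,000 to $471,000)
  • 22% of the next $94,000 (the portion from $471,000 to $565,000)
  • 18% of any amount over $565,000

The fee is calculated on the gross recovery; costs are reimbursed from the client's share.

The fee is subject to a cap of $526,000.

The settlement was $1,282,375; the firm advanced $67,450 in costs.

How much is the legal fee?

Fee base is the gross recovery, $1,282,375; costs are reimbursed separately.
First $127,000 at 43% = $54,610.00
Next $207,000 at 36% = $74,520.00
Next $137,000 at 26.5% = $36,305.00
Next $94,000 at 22% = $20,680.00
Remaining $717,375 at 18% = $129,127.50
Fee: $54,610.00 + $74,520.00 + $36,305.00 + $20,680.00 + $129,127.50 = $315,242.50
$315,242.50 is under the $526,000 cap.

$315,242.50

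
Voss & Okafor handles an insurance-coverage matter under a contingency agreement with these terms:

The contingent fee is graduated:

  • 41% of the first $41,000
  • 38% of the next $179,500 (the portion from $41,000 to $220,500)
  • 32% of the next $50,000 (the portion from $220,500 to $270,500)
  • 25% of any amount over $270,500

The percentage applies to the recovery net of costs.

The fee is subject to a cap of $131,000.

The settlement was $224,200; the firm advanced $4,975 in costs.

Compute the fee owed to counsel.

Fee base (net of costs): $224,200 − $4,975 = $219,225
First $41,000 at 41% = $16,810.00
Remaining $178,225 at 38% = $67,725.50
Fee: $16,810.00 + $67,725.50 = $84,535.50
$84,535.50 is under the $131,000 cap.

$84,535.50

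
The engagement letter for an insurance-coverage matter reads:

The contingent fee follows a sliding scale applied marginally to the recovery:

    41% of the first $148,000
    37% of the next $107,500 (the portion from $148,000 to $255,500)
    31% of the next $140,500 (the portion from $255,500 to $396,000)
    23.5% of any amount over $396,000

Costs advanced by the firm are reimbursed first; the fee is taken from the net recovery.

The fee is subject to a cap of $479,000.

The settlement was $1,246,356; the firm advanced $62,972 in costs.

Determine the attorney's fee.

Fee base (net of costs): $1,246,356 − $62,972 = $1,183,384
First $148,000 at 41% = $60,680.00
Next $107,500 at 37% = $39,775.00
Next $140,500 at 31% = $43,555.00
Remaining $787,384 at 23.5% = $185,035.24
Fee: $60,680.00 + $39,775.00 + $43,555.00 + $185,035.24 = $329,045.24
$329,045.24 is under the $479,000 cap.

$329,045.24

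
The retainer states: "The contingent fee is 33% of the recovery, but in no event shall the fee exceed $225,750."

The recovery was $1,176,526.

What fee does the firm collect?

33% of $1,176,526 = $388,253.58
That exceeds the $225,750 cap, so the fee is capped at $225,750.

$225,750.00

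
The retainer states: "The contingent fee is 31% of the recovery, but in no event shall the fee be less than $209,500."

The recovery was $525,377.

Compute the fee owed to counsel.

$209,500.00

31% of $525,377 = $162,866.87
That is below the $209,500 minimum, so the minimum applies.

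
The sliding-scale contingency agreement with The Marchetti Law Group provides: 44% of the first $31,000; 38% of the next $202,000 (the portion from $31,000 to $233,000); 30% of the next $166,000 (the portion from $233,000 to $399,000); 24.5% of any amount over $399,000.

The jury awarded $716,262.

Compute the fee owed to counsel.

$217,929.19

First $31,000 at 44% = $13,640.00
Next $202,000 at 38% = $76,760.00
Next $166,000 at 30% = $49,800.00
Remaining $317,262 at 24.5% = $77,729.19
Fee: $13,640.00 + $76,760.00 + $49,800.00 + $77,729.19 = $217,929.19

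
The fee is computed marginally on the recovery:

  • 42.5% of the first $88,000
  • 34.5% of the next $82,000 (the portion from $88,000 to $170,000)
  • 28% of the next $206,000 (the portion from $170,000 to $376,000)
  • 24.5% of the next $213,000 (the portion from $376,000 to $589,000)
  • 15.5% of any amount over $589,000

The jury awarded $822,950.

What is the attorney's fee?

$211,817.25

First $88,000 at 42.5% = $37,400.00
Next $82,000 at 34.5% = $28,290.00
Next $206,000 at 28% = $57,680.00
Next $213,000 at 24.5% = $52,185.00
Remaining $233,950 at 15.5% = $36,262.25
Fee: $37,400.00 + $28,290.00 + $57,680.00 + $52,185.00 + $36,262.25 = $211,817.25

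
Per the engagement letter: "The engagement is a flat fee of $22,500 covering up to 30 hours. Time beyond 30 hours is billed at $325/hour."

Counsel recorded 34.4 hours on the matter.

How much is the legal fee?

Flat fee: $22,500.00
Excess hours: 34.4 − 30 = 4.4
Overrun: 4.4 × $325 = $1,430.00
Total: $22,500.00 + $1,430.00 = $23,930.00

$23,930.00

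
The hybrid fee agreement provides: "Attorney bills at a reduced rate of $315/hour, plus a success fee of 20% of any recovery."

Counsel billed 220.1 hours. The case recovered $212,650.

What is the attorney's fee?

$111,861.50

Hourly: 220.1 × $315 = $69,331.50
Success fee: 20% of $212,650 = $42,530.00
Total: $69,331.50 + $42,530.00 = $111,861.50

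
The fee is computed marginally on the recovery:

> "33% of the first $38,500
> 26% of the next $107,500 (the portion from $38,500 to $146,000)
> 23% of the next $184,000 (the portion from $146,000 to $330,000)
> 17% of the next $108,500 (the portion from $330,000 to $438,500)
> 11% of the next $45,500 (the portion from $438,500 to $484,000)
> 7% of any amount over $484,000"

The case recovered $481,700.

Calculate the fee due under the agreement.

$106,172.00

First $38,500 at 33% = $12,705.00
Next $107,500 at 26% = $27,950.00
Next $184,000 at 23% = $42,320.00
Next $108,500 at 17% = $18,445.00
Remaining $43,200 at 11% = $4,752.00
Fee: $12,705.00 + $27,950.00 + $42,320.00 + $18,445.00 + $4,752.00 = $106,172.00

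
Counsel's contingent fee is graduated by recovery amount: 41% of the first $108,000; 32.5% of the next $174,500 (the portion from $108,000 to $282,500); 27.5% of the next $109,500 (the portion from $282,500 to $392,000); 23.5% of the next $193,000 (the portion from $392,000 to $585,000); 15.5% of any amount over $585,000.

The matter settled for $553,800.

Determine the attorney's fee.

First $108,000 at 41% = $44,280.00
Next $174,500 at 32.5% = $56,712.50
Next $109,500 at 27.5% = $30,112.50
Remaining $161,800 at 23.5% = $38,023.00
Fee: $44,280.00 + $56,712.50 + $30,112.50 + $38,023.00 = $169,128.00

$169,128.00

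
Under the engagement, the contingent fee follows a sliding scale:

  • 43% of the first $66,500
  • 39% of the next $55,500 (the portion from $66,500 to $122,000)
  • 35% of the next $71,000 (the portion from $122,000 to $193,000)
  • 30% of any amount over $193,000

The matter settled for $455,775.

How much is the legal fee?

$153,922.50

First $66,500 at 43% = $28,595.00
Next $55,500 at 39% = $21,645.00
Next $71,000 at 35% = $24,850.00
Remaining $262,775 at 30% = $78,832.50
Fee: $28,595.00 + $21,645.00 + $24,850.00 + $78,832.50 = $153,922.50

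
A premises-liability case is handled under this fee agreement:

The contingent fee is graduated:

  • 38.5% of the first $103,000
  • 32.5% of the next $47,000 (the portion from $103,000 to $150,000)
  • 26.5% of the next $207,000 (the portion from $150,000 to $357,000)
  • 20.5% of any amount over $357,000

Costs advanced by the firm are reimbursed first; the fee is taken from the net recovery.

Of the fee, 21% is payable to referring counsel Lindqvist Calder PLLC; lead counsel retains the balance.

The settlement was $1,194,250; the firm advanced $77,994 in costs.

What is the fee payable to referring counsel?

Fee base (net of costs): $1,194,250 − $77,994 = $1,116,256
First $103,000 at 38.5% = $39,655.00
Next $47,000 at 32.5% = $15,275.00
Next $207,000 at 26.5% = $54,855.00
Remaining $759,256 at 20.5% = $155,647.48
Fee: $39,655.00 + $15,275.00 + $54,855.00 + $155,647.48 = $265,432.48
Referral share: 21% of $265,432.48 = $55,740.82; lead counsel retains $265,432.48 − $55,740.82 = $209,691.66.

$55,740.82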